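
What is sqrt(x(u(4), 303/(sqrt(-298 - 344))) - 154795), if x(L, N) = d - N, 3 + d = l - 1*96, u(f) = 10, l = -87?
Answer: sqrt(-7097509876 + 21614*I*sqrt(642))/214 ≈ 0.015188 + 393.68*I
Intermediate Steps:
d = -186 (d = -3 + (-87 - 1*96) = -3 + (-87 - 96) = -3 - 183 = -186)
x(L, N) = -186 - N
sqrt(x(u(4), 303/(sqrt(-298 - 344))) - 154795) = sqrt((-186 - 303/(sqrt(-298 - 344))) - 154795) = sqrt((-186 - 303/(sqrt(-642))) - 154795) = sqrt((-186 - 303/(I*sqrt(642))) - 154795) = sqrt((-186 - 303*(-I*sqrt(642)/642)) - 154795) = sqrt((-186 - (-101)*I*sqrt(642)/214) - 154795) = sqrt((-186 + 101*I*sqrt(642)/214) - 154795) = sqrt(-154981 + 101*I*sqrt(642)/214)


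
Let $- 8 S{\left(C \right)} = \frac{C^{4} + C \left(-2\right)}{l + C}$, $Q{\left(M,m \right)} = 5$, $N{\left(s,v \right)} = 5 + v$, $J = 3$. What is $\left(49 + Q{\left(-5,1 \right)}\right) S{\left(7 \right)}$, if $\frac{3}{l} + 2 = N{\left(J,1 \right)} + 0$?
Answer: $-2079$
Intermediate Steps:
$l = \frac{3}{4}$ ($l = \frac{3}{-2 + \left(\left(5 + 1\right) + 0\right)} = \frac{3}{-2 + \left(6 + 0\right)} = \frac{3}{-2 + 6} = \frac{3}{4} \approx 0.75$)
$S{\left(C \right)} = - \frac{C^{4} - 2 C}{8 \left(\frac{3}{4} + C\right)}$ ($S{\left(C \right)} = - \frac{\left(C^{4} + C \left(-2\right)\right) \frac{1}{\frac{3}{4} + C}}{8} = - \frac{\left(C^{4} - 2 C\right) \frac{1}{\frac{3}{4} + C}}{8} = - \frac{\frac{1}{\frac{3}{4} + C} \left(C^{4} - 2 C\right)}{8} = - \frac{C^{4} - 2 C}{8 \left(\frac{3}{4} + C\right)}$)
$\left(49 + Q{\left(-5,1 \right)}\right) S{\left(7 \right)} = \left(49 + 5\right) \frac{1}{2} \cdot 7 \frac{1}{3 + 4 \cdot 7} \left(2 - 7^{3}\right) = 54 \cdot \frac{1}{2} \cdot 7 \frac{1}{3 + 28} \left(2 - 343\right) = 54 \cdot \frac{1}{2} \cdot 7 \cdot \frac{1}{31} \left(2 - 343\right) = 54 \cdot \frac{1}{2} \cdot 7 \cdot \frac{1}{31} \left(-341\right) = 54 \left(- \frac{77}{2}\right) = -2079$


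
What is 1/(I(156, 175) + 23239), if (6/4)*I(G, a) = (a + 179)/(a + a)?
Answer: 175/4066943 ≈ 4.3030e-5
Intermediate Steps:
I(G, a) = (179 + a)/(3*a) (I(G, a) = 2*((a + 179)/(a + a))/3 = 2*((179 + a)/((2*a)))/3 = 2*((179 + a)*(1/(2*a)))/3 = 2*((179 + a)/(2*a))/3 = (179 + a)/(3*a))
1/(I(156, 175) + 23239) = 1/((⅓)*(179 + 175)/175 + 23239) = 1/((⅓)*(1/175)*354 + 23239) = 1/(118/175 + 23239) = 1/(4066943/175) = 175/4066943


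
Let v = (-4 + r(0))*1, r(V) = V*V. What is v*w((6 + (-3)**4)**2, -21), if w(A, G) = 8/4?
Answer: -8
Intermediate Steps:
r(V) = V**2
w(A, G) = 2 (w(A, G) = 8*(1/4) = 2)
v = -4 (v = (-4 + 0**2)*1 = (-4 + 0)*1 = -4*1 = -4)
v*w((6 + (-3)**4)**2, -21) = -4*2 = -8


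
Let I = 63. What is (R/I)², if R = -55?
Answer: 3025/3969 ≈ 0.76216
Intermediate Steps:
(R/I)² = (-55/63)² = 3025/3969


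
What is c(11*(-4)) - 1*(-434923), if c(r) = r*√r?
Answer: 434923 - 88*I*√11 ≈ 4.3492e+5 - 291.86*I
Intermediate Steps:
c(r) = r^(3/2)
c(11*(-4)) - 1*(-434923) = (11*(-4))^(3/2) - 1*(-434923) = (-44)^(3/2) + 434923 = -88*I*√11 + 434923 = 434923 - 88*I*√11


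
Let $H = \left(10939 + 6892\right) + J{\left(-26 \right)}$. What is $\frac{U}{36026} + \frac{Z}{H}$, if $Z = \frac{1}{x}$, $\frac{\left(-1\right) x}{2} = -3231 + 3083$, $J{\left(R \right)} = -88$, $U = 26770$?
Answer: $\frac{70297074293}{94602979064} \approx 0.74307$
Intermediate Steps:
$H = 17743$ ($H = \left(10939 + 6892\right) - 88 = 17831 - 88 = 17743$)
$x = 296$ ($x = - 2 \left(-3231 + 3083\right) = \left(-2\right) \left(-148\right) = 296$)
$Z = \frac{1}{296} \approx 0.0033784$
$\frac{U}{36026} + \frac{Z}{H} = \frac{26770}{36026} + \frac{1}{296 \cdot 17743} = 26770 \cdot \frac{1}{36026} + \frac{1}{296} \cdot \frac{1}{17743} = \frac{13385}{18013} + \frac{1}{5251928} = \frac{70297074293}{94602979064}$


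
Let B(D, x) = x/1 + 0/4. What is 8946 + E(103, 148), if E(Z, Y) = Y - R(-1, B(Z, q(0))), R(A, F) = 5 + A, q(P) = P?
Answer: 9090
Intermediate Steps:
B(D, x) = x (B(D, x) = x*1 + 0*(¼) = x + 0 = x)
E(Z, Y) = -4 + Y (E(Z, Y) = Y - (5 - 1) = Y - 1*4 = Y - 4 = -4 + Y)
8946 + E(103, 148) = 8946 + (-4 + 148) = 8946 + 144 = 9090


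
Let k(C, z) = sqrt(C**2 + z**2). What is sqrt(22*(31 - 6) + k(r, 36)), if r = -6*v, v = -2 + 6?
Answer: sqrt(550 + 12*sqrt(13)) ≈ 24.357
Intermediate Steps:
v = 4
r = -24 (r = -6*4 = -24)
sqrt(22*(31 - 6) + k(r, 36)) = sqrt(22*(31 - 6) + sqrt((-24)**2 + 36**2)) = sqrt(22*25 + sqrt(576 + 1296)) = sqrt(550 + sqrt(1872)) = sqrt(550 + 12*sqrt(13))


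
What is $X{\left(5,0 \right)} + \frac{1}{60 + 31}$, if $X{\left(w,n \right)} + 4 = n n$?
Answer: $- \frac{363}{91} \approx -3.989$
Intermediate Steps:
$X{\left(w,n \right)} = -4 + n^{2}$ ($X{\left(w,n \right)} = -4 + n n = -4 + n^{2}$)
$X{\left(5,0 \right)} + \frac{1}{60 + 31} = \left(-4 + 0^{2}\right) + \frac{1}{60 + 31} = \left(-4 + 0\right) + \frac{1}{91} = -4 + \frac{1}{91} = - \frac{363}{91}$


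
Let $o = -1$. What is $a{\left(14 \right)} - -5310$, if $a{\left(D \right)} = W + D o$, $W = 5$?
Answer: $5301$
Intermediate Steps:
$a{\left(D \right)} = 5 - D$ ($a{\left(D \right)} = 5 + D \left(-1\right) = 5 - D$)
$a{\left(14 \right)} - -5310 = \left(5 - 14\right) - -5310 = \left(5 - 14\right) + 5310 = -9 + 5310 = 5301$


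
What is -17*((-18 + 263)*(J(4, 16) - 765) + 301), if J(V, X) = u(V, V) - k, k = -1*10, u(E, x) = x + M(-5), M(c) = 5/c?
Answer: 3126963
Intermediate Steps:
u(E, x) = -1 + x (u(E, x) = x + 5/(-5) = x + 5*(-⅕) = x - 1 = -1 + x)
k = -10
J(V, X) = 9 + V (J(V, X) = (-1 + V) - 1*(-10) = (-1 + V) + 10 = 9 + V)
-17*((-18 + 263)*(J(4, 16) - 765) + 301) = -17*((-18 + 263)*((9 + 4) - 765) + 301) = -17*(245*(13 - 765) + 301) = -17*(245*(-752) + 301) = -17*(-184240 + 301) = -17*(-183939) = 3126963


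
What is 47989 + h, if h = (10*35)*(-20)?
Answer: 40989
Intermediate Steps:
h = -7000 (h = 350*(-20) = -7000)
47989 + h = 47989 - 7000 = 40989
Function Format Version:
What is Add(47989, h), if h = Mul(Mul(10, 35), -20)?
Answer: 40989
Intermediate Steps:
h = -7000 (h = Mul(350, -20) = -7000)
Add(47989, h) = Add(47989, -7000) = 40989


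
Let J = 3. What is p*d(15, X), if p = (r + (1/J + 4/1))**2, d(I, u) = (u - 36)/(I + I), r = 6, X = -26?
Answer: -29791/135 ≈ -220.67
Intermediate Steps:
d(I, u) = (-36 + u)/(2*I) (d(I, u) = (-36 + u)/((2*I)) = (-36 + u)*(1/(2*I)) = (-36 + u)/(2*I))
p = 961/9 (p = (6 + (1/3 + 4/1))**2 = (6 + (1*(1/3) + 4*1))**2 = (6 + (1/3 + 4))**2 = (6 + 13/3)**2 = (31/3)**2 = 961/9 ≈ 106.78)
p*d(15, X) = 961*((1/2)*(-36 - 26)/15)/9 = 961*((1/2)*(1/15)*(-62))/9 = (961/9)*(-31/15) = -29791/135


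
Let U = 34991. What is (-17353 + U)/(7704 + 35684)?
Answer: 8819/21694 ≈ 0.40652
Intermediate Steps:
(-17353 + U)/(7704 + 35684) = (-17353 + 34991)/(7704 + 35684) = 17638/43388 = 17638*(1/43388) = 8819/21694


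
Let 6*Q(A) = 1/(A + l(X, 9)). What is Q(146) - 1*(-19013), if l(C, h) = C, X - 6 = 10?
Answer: 18480637/972 ≈ 19013.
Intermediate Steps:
X = 16 (X = 6 + 10 = 16)
Q(A) = 1/(6*(16 + A)) (Q(A) = 1/(6*(A + 16)) = 1/(6*(16 + A)))
Q(146) - 1*(-19013) = 1/(6*(16 + 146)) - 1*(-19013) = (1/6)/162 + 19013 = (1/6)*(1/162) + 19013 = 1/972 + 19013 = 18480637/972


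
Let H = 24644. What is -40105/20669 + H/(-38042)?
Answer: -1017520623/393145049 ≈ -2.5882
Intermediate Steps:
-40105/20669 + H/(-38042) = -40105/20669 + 24644/(-38042) = -40105*1/20669 + 24644*(-1/38042) = -40105/20669 - 12322/19021 = -1017520623/393145049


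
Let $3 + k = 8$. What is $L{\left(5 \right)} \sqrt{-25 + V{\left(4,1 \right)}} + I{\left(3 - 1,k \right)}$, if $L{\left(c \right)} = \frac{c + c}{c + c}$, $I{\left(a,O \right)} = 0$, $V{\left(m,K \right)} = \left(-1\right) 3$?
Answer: $2 i \sqrt{7} \approx 5.2915 i$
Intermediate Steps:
$k = 5$ ($k = -3 + 8 = 5$)
$V{\left(m,K \right)} = -3$
$L{\left(c \right)} = 1$ ($L{\left(c \right)} = \frac{2 c}{2 c} = 2 c \frac{1}{2 c} = 1$)
$L{\left(5 \right)} \sqrt{-25 + V{\left(4,1 \right)}} + I{\left(3 - 1,k \right)} = 1 \sqrt{-25 - 3} + 0 = 1 \sqrt{-28} + 0 = 1 \cdot 2 i \sqrt{7} + 0 = 2 i \sqrt{7} + 0 = 2 i \sqrt{7}$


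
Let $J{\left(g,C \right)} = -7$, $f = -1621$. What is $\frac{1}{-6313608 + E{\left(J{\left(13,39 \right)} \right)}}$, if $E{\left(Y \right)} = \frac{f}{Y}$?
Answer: $- \frac{7}{44193635} \approx -1.5839 \cdot 10^{-7}$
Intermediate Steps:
$E{\left(Y \right)} = - \frac{1621}{Y}$
$\frac{1}{-6313608 + E{\left(J{\left(13,39 \right)} \right)}} = \frac{1}{-6313608 - \frac{1621}{-7}} = \frac{1}{-6313608 - - \frac{1621}{7}} = \frac{1}{-6313608 + \frac{1621}{7}} = \frac{1}{- \frac{44193635}{7}} = - \frac{7}{44193635}$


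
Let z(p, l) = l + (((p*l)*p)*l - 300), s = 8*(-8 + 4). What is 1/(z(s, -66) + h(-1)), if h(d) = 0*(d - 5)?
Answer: 1/4460178 ≈ 2.2421e-7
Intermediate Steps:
s = -32 (s = 8*(-4) = -32)
z(p, l) = -300 + l + l**2*p**2 (z(p, l) = l + (((l*p)*p)*l - 300) = l + ((l*p**2)*l - 300) = l + (l**2*p**2 - 300) = l + (-300 + l**2*p**2) = -300 + l + l**2*p**2)
h(d) = 0 (h(d) = 0*(-5 + d) = 0)
1/(z(s, -66) + h(-1)) = 1/((-300 - 66 + (-66)**2*(-32)**2) + 0) = 1/((-300 - 66 + 4356*1024) + 0) = 1/((-300 - 66 + 4460544) + 0) = 1/(4460178 + 0) = 1/4460178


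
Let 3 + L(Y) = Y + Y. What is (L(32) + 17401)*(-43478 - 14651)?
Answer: -1015048598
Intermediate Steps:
L(Y) = -3 + 2*Y (L(Y) = -3 + (Y + Y) = -3 + 2*Y)
(L(32) + 17401)*(-43478 - 14651) = ((-3 + 2*32) + 17401)*(-43478 - 14651) = ((-3 + 64) + 17401)*(-58129) = (61 + 17401)*(-58129) = 17462*(-58129) = -1015048598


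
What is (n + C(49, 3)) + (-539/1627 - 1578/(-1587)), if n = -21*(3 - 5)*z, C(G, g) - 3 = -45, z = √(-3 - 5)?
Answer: -35578015/860683 + 84*I*√2 ≈ -41.337 + 118.79*I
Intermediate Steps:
z = 2*I*√2 (z = √(-8) = 2*I*√2 ≈ 2.8284*I)
C(G, g) = -42 (C(G, g) = 3 - 45 = -42)
n = 84*I*√2 (n = -21*(3 - 5)*2*I*√2 = -(-42)*2*I*√2 = -(-84)*I*√2 = 84*I*√2 ≈ 118.79*I)
(n + C(49, 3)) + (-539/1627 - 1578/(-1587)) = (84*I*√2 - 42) + (-539/1627 - 1578/(-1587)) = (-42 + 84*I*√2) + (-539*1/1627 - 1578*(-1/1587)) = (-42 + 84*I*√2) + (-539/1627 + 526/529) = (-42 + 84*I*√2) + 570671/860683 = -35578015/860683 + 84*I*√2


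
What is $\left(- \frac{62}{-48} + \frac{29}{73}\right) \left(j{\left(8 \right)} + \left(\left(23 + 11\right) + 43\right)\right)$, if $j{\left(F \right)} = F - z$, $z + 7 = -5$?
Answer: $\frac{287023}{1752} \approx 163.83$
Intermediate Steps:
$z = -12$ ($z = -7 - 5 = -12$)
$j{\left(F \right)} = 12 + F$ ($j{\left(F \right)} = F - -12 = F + 12 = 12 + F$)
$\left(- \frac{62}{-48} + \frac{29}{73}\right) \left(j{\left(8 \right)} + \left(\left(23 + 11\right) + 43\right)\right) = \left(- \frac{62}{-48} + \frac{29}{73}\right) \left(\left(12 + 8\right) + \left(\left(23 + 11\right) + 43\right)\right) = \left(\left(-62\right) \left(- \frac{1}{48}\right) + 29 \cdot \frac{1}{73}\right) \left(20 + \left(34 + 43\right)\right) = \left(\frac{31}{24} + \frac{29}{73}\right) \left(20 + 77\right) = \frac{2959}{1752} \cdot 97 = \frac{287023}{1752}$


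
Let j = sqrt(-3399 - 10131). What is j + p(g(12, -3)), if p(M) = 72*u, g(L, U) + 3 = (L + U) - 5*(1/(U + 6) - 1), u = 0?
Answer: I*sqrt(13530) ≈ 116.32*I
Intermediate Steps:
g(L, U) = 2 + L + U - 5/(6 + U) (g(L, U) = -3 + ((L + U) - 5*(1/(U + 6) - 1)) = -3 + ((L + U) - 5*(1/(6 + U) - 1)) = -3 + ((L + U) - 5*(-1 + 1/(6 + U))) = -3 + ((L + U) + (5 - 5/(6 + U))) = -3 + (5 + L + U - 5/(6 + U)) = 2 + L + U - 5/(6 + U))
j = I*sqrt(13530) (j = sqrt(-13530) = I*sqrt(13530) ≈ 116.32*I)
p(M) = 0 (p(M) = 72*0 = 0)
j + p(g(12, -3)) = I*sqrt(13530) + 0 = I*sqrt(13530)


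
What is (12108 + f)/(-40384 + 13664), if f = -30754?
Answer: 9323/13360 ≈ 0.69783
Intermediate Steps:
(12108 + f)/(-40384 + 13664) = (12108 - 30754)/(-40384 + 13664) = -18646/(-26720) = -18646*(-1/26720) = 9323/13360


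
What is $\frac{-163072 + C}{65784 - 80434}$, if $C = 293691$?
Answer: $- \frac{130619}{14650} \approx -8.916$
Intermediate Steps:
$\frac{-163072 + C}{65784 - 80434} = \frac{-163072 + 293691}{65784 - 80434} = \frac{130619}{-14650} = 130619 \left(- \frac{1}{14650}\right) = - \frac{130619}{14650}$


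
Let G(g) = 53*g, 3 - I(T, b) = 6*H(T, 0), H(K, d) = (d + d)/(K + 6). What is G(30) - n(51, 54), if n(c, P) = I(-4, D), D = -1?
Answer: 1587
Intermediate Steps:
H(K, d) = 2*d/(6 + K) (H(K, d) = (2*d)/(6 + K) = 2*d/(6 + K))
I(T, b) = 3 (I(T, b) = 3 - 6*2*0/(6 + T) = 3 - 6*0 = 3 - 1*0 = 3 + 0 = 3)
n(c, P) = 3
G(30) - n(51, 54) = 53*30 - 1*3 = 1590 - 3 = 1587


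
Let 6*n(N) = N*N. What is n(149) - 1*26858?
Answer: -138947/6 ≈ -23158.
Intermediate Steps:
n(N) = N**2/6 (n(N) = (N*N)/6 = N**2/6)
n(149) - 1*26858 = (1/6)*149**2 - 1*26858 = (1/6)*22201 - 26858 = 22201/6 - 26858 = -138947/6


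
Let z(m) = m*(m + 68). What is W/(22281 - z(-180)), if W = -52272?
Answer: -17424/707 ≈ -24.645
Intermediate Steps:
z(m) = m*(68 + m)
W/(22281 - z(-180)) = -52272/(22281 - (-180)*(68 - 180)) = -52272/(22281 - (-180)*(-112)) = -52272/(22281 - 1*20160) = -52272/(22281 - 20160) = -52272/2121 = -52272*1/2121 = -17424/707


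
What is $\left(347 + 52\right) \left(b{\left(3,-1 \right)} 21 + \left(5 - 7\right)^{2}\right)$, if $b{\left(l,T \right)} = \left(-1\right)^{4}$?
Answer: $9975$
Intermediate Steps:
$b{\left(l,T \right)} = 1$
$\left(347 + 52\right) \left(b{\left(3,-1 \right)} 21 + \left(5 - 7\right)^{2}\right) = \left(347 + 52\right) \left(1 \cdot 21 + \left(5 - 7\right)^{2}\right) = 399 \left(21 + \left(-2\right)^{2}\right) = 399 \left(21 + 4\right) = 399 \cdot 25 = 9975$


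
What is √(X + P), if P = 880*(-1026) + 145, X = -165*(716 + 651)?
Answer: I*√1128290 ≈ 1062.2*I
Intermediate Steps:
X = -225555 (X = -165*1367 = -225555)
P = -902735 (P = -902880 + 145 = -902735)
√(X + P) = √(-225555 - 902735) = √(-1128290) = I*√1128290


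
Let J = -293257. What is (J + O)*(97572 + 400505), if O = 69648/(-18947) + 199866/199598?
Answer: -276194789100158715694/1890891653 ≈ -1.4607e+11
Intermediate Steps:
O = -5057370201/1890891653 (O = 69648*(-1/18947) + 199866*(1/199598) = -69648/18947 + 99933/99799 = -5057370201/1890891653 ≈ -2.6746)
(J + O)*(97572 + 400505) = (-293257 - 5057370201/1890891653)*(97572 + 400505) = -554522270854022/1890891653*498077 = -276194789100158715694/1890891653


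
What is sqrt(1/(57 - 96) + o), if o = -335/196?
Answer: I*sqrt(517179)/546 ≈ 1.3171*I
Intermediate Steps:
o = -335/196 (o = -335*1/196 = -335/196 ≈ -1.7092)
sqrt(1/(57 - 96) + o) = sqrt(1/(57 - 96) - 335/196) = sqrt(1/(-39) - 335/196) = sqrt(-1/39 - 335/196) = sqrt(-13261/7644) = I*sqrt(517179)/546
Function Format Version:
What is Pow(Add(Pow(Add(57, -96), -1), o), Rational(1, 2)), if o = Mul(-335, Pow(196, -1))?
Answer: Mul(Rational(1, 546), I, Pow(517179, Rational(1, 2))) ≈ Mul(1.3171, I)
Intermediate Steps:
o = Rational(-335, 196) (o = Mul(-335, Rational(1, 196)) = Rational(-335, 196) ≈ -1.7092)
Pow(Add(Pow(Add(57, -96), -1), o), Rational(1, 2)) = Pow(Add(Pow(Add(57, -96), -1), Rational(-335, 196)), Rational(1, 2)) = Pow(Add(Pow(-39, -1), Rational(-335, 196)), Rational(1, 2)) = Pow(Add(Rational(-1, 39), Rational(-335, 196)), Rational(1, 2)) = Pow(Rational(-13261, 7644), Rational(1, 2)) = Mul(Rational(1, 546), I, Pow(517179, Rational(1, 2)))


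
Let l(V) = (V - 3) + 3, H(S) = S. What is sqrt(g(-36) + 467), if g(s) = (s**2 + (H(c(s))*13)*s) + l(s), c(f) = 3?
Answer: sqrt(323) ≈ 17.972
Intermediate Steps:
l(V) = V (l(V) = (-3 + V) + 3 = V)
g(s) = s**2 + 40*s (g(s) = (s**2 + (3*13)*s) + s = (s**2 + 39*s) + s = s**2 + 40*s)
sqrt(g(-36) + 467) = sqrt(-36*(40 - 36) + 467) = sqrt(-36*4 + 467) = sqrt(-144 + 467) = sqrt(323)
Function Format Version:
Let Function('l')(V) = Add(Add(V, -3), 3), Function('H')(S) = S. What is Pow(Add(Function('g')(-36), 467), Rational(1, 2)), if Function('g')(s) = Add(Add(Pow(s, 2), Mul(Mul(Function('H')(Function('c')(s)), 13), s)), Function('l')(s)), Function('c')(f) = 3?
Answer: Pow(323, Rational(1, 2)) ≈ 17.972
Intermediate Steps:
Function('l')(V) = V (Function('l')(V) = Add(Add(-3, V), 3) = V)
Function('g')(s) = Add(Pow(s, 2), Mul(40, s)) (Function('g')(s) = Add(Add(Pow(s, 2), Mul(Mul(3, 13), s)), s) = Add(Add(Pow(s, 2), Mul(39, s)), s) = Add(Pow(s, 2), Mul(40, s)))
Pow(Add(Function('g')(-36), 467), Rational(1, 2)) = Pow(Add(Mul(-36, Add(40, -36)), 467), Rational(1, 2)) = Pow(Add(Mul(-36, 4), 467), Rational(1, 2)) = Pow(Add(-144, 467), Rational(1, 2)) = Pow(323, Rational(1, 2))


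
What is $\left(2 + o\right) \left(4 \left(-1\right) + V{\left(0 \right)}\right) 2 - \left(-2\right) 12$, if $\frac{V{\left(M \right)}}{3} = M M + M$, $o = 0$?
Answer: $8$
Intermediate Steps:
$V{\left(M \right)} = 3 M + 3 M^{2}$ ($V{\left(M \right)} = 3 \left(M M + M\right) = 3 \left(M^{2} + M\right) = 3 \left(M + M^{2}\right) = 3 M + 3 M^{2}$)
$\left(2 + o\right) \left(4 \left(-1\right) + V{\left(0 \right)}\right) 2 - \left(-2\right) 12 = \left(2 + 0\right) \left(4 \left(-1\right) + 3 \cdot 0 \left(1 + 0\right)\right) 2 - \left(-2\right) 12 = 2 \left(-4 + 3 \cdot 0 \cdot 1\right) 2 - -24 = 2 \left(-4 + 0\right) 2 + 24 = 2 \left(-4\right) 2 + 24 = \left(-8\right) 2 + 24 = -16 + 24 = 8$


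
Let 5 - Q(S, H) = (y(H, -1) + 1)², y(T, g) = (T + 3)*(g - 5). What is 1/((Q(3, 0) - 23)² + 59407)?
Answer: 1/153656 ≈ 6.5080e-6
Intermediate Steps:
y(T, g) = (-5 + g)*(3 + T) (y(T, g) = (3 + T)*(-5 + g) = (-5 + g)*(3 + T))
Q(S, H) = 5 - (-17 - 6*H)² (Q(S, H) = 5 - ((-15 - 5*H + 3*(-1) + H*(-1)) + 1)² = 5 - ((-15 - 5*H - 3 - H) + 1)² = 5 - ((-18 - 6*H) + 1)² = 5 - (-17 - 6*H)²)
1/((Q(3, 0) - 23)² + 59407) = 1/(((5 - (17 + 6*0)²) - 23)² + 59407) = 1/(((5 - (17 + 0)²) - 23)² + 59407) = 1/(((5 - 1*17²) - 23)² + 59407) = 1/(((5 - 1*289) - 23)² + 59407) = 1/(((5 - 289) - 23)² + 59407) = 1/((-284 - 23)² + 59407) = 1/((-307)² + 59407) = 1/(94249 + 59407) = 1/153656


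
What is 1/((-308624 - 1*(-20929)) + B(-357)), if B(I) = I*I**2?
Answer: -1/45786988 ≈ -2.1840e-8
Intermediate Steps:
B(I) = I**3
1/((-308624 - 1*(-20929)) + B(-357)) = 1/((-308624 - 1*(-20929)) + (-357)**3) = 1/((-308624 + 20929) - 45499293) = 1/(-287695 - 45499293) = 1/(-45786988) = -1/45786988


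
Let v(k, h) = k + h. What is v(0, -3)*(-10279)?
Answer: 30837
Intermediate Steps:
v(k, h) = h + k
v(0, -3)*(-10279) = (-3 + 0)*(-10279) = -3*(-10279) = 30837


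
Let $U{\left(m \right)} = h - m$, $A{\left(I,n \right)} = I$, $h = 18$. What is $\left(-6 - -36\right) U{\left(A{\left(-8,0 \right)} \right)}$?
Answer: $780$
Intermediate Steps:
$U{\left(m \right)} = 18 - m$
$\left(-6 - -36\right) U{\left(A{\left(-8,0 \right)} \right)} = \left(-6 - -36\right) \left(18 - -8\right) = \left(-6 + 36\right) \left(18 + 8\right) = 30 \cdot 26 = 780$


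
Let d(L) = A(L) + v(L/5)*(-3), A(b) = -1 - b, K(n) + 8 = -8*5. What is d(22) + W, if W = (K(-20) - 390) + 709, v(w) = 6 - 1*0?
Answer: 230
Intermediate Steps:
K(n) = -48 (K(n) = -8 - 8*5 = -8 - 40 = -48)
v(w) = 6 (v(w) = 6 + 0 = 6)
W = 271 (W = (-48 - 390) + 709 = -438 + 709 = 271)
d(L) = -19 - L (d(L) = (-1 - L) + 6*(-3) = (-1 - L) - 18 = -19 - L)
d(22) + W = (-19 - 1*22) + 271 = (-19 - 22) + 271 = -41 + 271 = 230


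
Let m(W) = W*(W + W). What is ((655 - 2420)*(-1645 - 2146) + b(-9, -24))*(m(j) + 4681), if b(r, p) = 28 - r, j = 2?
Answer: 31374811728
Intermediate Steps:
m(W) = 2*W² (m(W) = W*(2*W) = 2*W²)
((655 - 2420)*(-1645 - 2146) + b(-9, -24))*(m(j) + 4681) = ((655 - 2420)*(-1645 - 2146) + (28 - 1*(-9)))*(2*2² + 4681) = (-1765*(-3791) + (28 + 9))*(2*4 + 4681) = (6691115 + 37)*(8 + 4681) = 6691152*4689 = 31374811728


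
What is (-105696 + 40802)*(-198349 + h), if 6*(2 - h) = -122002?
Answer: 34655991760/3 ≈ 1.1552e+10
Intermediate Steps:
h = 61007/3 (h = 2 - 1/6*(-122002) = 2 + 61001/3 = 61007/3 ≈ 20336.)
(-105696 + 40802)*(-198349 + h) = (-105696 + 40802)*(-198349 + 61007/3) = -64894*(-534040/3) = 34655991760/3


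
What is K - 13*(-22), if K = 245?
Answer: 531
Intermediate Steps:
K - 13*(-22) = 245 - 13*(-22) = 245 - 1*(-286) = 245 + 286 = 531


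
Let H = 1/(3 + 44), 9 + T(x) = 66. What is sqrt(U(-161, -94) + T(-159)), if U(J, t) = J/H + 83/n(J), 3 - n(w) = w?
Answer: I*sqrt(50493837)/82 ≈ 86.657*I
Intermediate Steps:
T(x) = 57 (T(x) = -9 + 66 = 57)
H = 1/47 ≈ 0.021277
n(w) = 3 - w
U(J, t) = 47*J + 83/(3 - J) (U(J, t) = J/(1/47) + 83/(3 - J) = J*47 + 83/(3 - J) = 47*J + 83/(3 - J))
sqrt(U(-161, -94) + T(-159)) = sqrt((-83 + 47*(-161)*(-3 - 161))/(-3 - 161) + 57) = sqrt((-83 + 47*(-161)*(-164))/(-164) + 57) = sqrt(-(-83 + 1240988)/164 + 57) = sqrt(-1/164*1240905 + 57) = sqrt(-1240905/164 + 57) = sqrt(-1231557/164) = I*sqrt(50493837)/82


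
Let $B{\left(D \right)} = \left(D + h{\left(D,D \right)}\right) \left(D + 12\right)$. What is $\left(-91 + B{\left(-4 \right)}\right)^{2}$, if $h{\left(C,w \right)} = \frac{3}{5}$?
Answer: $\frac{349281}{25} \approx 13971.0$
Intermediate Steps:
$h{\left(C,w \right)} = \frac{3}{5}$ ($h{\left(C,w \right)} = 3 \cdot \frac{1}{5} = \frac{3}{5}$)
$B{\left(D \right)} = \left(12 + D\right) \left(\frac{3}{5} + D\right)$ ($B{\left(D \right)} = \left(D + \frac{3}{5}\right) \left(D + 12\right) = \left(\frac{3}{5} + D\right) \left(12 + D\right) = \left(12 + D\right) \left(\frac{3}{5} + D\right)$)
$\left(-91 + B{\left(-4 \right)}\right)^{2} = \left(-91 + \left(\frac{36}{5} + \left(-4\right)^{2} + \frac{63}{5} \left(-4\right)\right)\right)^{2} = \left(-91 + \left(\frac{36}{5} + 16 - \frac{252}{5}\right)\right)^{2} = \left(-91 - \frac{136}{5}\right)^{2} = \left(- \frac{591}{5}\right)^{2} = \frac{349281}{25}$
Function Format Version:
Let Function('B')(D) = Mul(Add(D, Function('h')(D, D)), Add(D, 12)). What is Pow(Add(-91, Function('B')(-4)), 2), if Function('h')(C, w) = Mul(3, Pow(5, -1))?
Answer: Rational(349281, 25) ≈ 13971.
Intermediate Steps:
Function('h')(C, w) = Rational(3, 5) (Function('h')(C, w) = Mul(3, Rational(1, 5)) = Rational(3, 5))
Function('B')(D) = Mul(Add(12, D), Add(Rational(3, 5), D)) (Function('B')(D) = Mul(Add(D, Rational(3, 5)), Add(D, 12)) = Mul(Add(Rational(3, 5), D), Add(12, D)) = Mul(Add(12, D), Add(Rational(3, 5), D)))
Pow(Add(-91, Function('B')(-4)), 2) = Pow(Add(-91, Add(Rational(36, 5), Pow(-4, 2), Mul(Rational(63, 5), -4))), 2) = Pow(Add(-91, Add(Rational(36, 5), 16, Rational(-252, 5))), 2) = Pow(Add(-91, Rational(-136, 5)), 2) = Pow(Rational(-591, 5), 2) = Rational(349281, 25)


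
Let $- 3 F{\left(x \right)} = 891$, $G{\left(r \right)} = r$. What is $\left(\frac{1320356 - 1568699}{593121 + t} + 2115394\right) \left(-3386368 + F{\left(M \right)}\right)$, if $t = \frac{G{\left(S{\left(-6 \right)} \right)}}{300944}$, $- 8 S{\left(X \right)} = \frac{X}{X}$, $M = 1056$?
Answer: $- \frac{10230159354652004444799470}{1427969649791} \approx -7.1641 \cdot 10^{12}$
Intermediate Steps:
$S{\left(X \right)} = - \frac{1}{8}$ ($S{\left(X \right)} = - \frac{X \frac{1}{X}}{8} = \left(- \frac{1}{8}\right) 1 = - \frac{1}{8}$)
$t = - \frac{1}{2407552}$ ($t = - \frac{1}{8 \cdot 300944} = \left(- \frac{1}{8}\right) \frac{1}{300944} = - \frac{1}{2407552} \approx -4.1536 \cdot 10^{-7}$)
$F{\left(x \right)} = -297$ ($F{\left(x \right)} = \left(- \frac{1}{3}\right) 891 = -297$)
$\left(\frac{1320356 - 1568699}{593121 + t} + 2115394\right) \left(-3386368 + F{\left(M \right)}\right) = \left(\frac{1320356 - 1568699}{593121 - \frac{1}{2407552}} + 2115394\right) \left(-3386368 - 297\right) = \left(- \frac{248343}{\frac{1427969649791}{2407552}} + 2115394\right) \left(-3386665\right) = \left(\left(-248343\right) \frac{2407552}{1427969649791} + 2115394\right) \left(-3386665\right) = \left(- \frac{597898686336}{1427969649791} + 2115394\right) \left(-3386665\right) = \frac{3020717831451296318}{1427969649791} \left(-3386665\right) = - \frac{10230159354652004444799470}{1427969649791}$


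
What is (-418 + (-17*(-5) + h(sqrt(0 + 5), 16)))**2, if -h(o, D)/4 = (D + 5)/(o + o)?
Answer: 556209/5 + 27972*sqrt(5)/5 ≈ 1.2375e+5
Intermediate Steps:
h(o, D) = -2*(5 + D)/o (h(o, D) = -4*(D + 5)/(o + o) = -4*(5 + D)/(2*o) = -4*(5 + D)*1/(2*o) = -2*(5 + D)/o)
(-418 + (-17*(-5) + h(sqrt(0 + 5), 16)))**2 = (-418 + (-17*(-5) + 2*(-5 - 1*16)/(sqrt(0 + 5))))**2 = (-418 + (85 + 2*(-5 - 16)/(sqrt(5))))**2 = (-418 + (85 + 2*(sqrt(5)/5)*(-21)))**2 = (-418 + (85 - 42*sqrt(5)/5))**2 = (-333 - 42*sqrt(5)/5)**2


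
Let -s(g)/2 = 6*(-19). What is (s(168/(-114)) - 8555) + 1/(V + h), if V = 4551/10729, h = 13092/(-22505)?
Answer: -317032286996/38043813 ≈ -8333.3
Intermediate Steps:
s(g) = 228 (s(g) = -12*(-19) = -2*(-114) = 228)
h = -13092/22505 (h = 13092*(-1/22505) = -13092/22505 ≈ -0.58174)
V = 4551/10729 (V = 4551*(1/10729) = 4551/10729 ≈ 0.42418)
(s(168/(-114)) - 8555) + 1/(V + h) = (228 - 8555) + 1/(4551/10729 - 13092/22505) = -8327 + 1/(-38043813/241456145) = -8327 - 241456145/38043813 = -317032286996/38043813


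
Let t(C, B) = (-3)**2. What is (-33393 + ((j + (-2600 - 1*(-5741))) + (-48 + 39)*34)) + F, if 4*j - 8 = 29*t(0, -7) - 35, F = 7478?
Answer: -46043/2 ≈ -23022.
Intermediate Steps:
t(C, B) = 9
j = 117/2 (j = 2 + (29*9 - 35)/4 = 2 + (261 - 35)/4 = 2 + (1/4)*226 = 2 + 113/2 = 117/2 ≈ 58.500)
(-33393 + ((j + (-2600 - 1*(-5741))) + (-48 + 39)*34)) + F = (-33393 + ((117/2 + (-2600 - 1*(-5741))) + (-48 + 39)*34)) + 7478 = (-33393 + ((117/2 + (-2600 + 5741)) - 9*34)) + 7478 = (-33393 + ((117/2 + 3141) - 306)) + 7478 = (-33393 + (6399/2 - 306)) + 7478 = (-33393 + 5787/2) + 7478 = -60999/2 + 7478 = -46043/2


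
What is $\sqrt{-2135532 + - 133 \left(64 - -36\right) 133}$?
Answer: $4 i \sqrt{244027} \approx 1976.0 i$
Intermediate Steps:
$\sqrt{-2135532 + - 133 \left(64 - -36\right) 133} = \sqrt{-2135532 + - 133 \left(64 + 36\right) 133} = \sqrt{-2135532 + \left(-133\right) 100 \cdot 133} = \sqrt{-2135532 - 1768900} = \sqrt{-3904432} = 4 i \sqrt{244027}$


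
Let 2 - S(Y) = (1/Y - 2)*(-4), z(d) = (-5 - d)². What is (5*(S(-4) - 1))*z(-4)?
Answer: -40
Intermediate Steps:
S(Y) = -6 + 4/Y (S(Y) = 2 - (1/Y - 2)*(-4) = 2 - (-2 + 1/Y)*(-4) = 2 - (8 - 4/Y) = 2 + (-8 + 4/Y) = -6 + 4/Y)
(5*(S(-4) - 1))*z(-4) = (5*((-6 + 4/(-4)) - 1))*(5 - 4)² = (5*((-6 + 4*(-¼)) - 1))*1² = (5*((-6 - 1) - 1))*1 = (5*(-7 - 1))*1 = (5*(-8))*1 = -40*1 = -40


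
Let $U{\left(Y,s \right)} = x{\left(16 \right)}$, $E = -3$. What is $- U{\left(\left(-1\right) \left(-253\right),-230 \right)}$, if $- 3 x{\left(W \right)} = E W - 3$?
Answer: $-17$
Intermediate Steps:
$x{\left(W \right)} = 1 + W$ ($x{\left(W \right)} = - \frac{- 3 W - 3}{3} = - \frac{-3 - 3 W}{3} = 1 + W$)
$U{\left(Y,s \right)} = 17$ ($U{\left(Y,s \right)} = 1 + 16 = 17$)
$- U{\left(\left(-1\right) \left(-253\right),-230 \right)} = \left(-1\right) 17 = -17$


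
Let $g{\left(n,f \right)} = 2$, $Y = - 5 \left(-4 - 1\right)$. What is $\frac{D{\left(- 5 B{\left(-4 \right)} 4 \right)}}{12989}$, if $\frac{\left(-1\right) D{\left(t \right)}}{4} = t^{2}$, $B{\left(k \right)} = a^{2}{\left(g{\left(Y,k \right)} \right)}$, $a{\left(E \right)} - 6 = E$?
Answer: $- \frac{6553600}{12989} \approx -504.55$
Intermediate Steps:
$Y = 25$ ($Y = \left(-5\right) \left(-5\right) = 25$)
$a{\left(E \right)} = 6 + E$
$B{\left(k \right)} = 64$ ($B{\left(k \right)} = \left(6 + 2\right)^{2} = 8^{2} = 64$)
$D{\left(t \right)} = - 4 t^{2}$
$\frac{D{\left(- 5 B{\left(-4 \right)} 4 \right)}}{12989} = \frac{\left(-4\right) \left(\left(-5\right) 64 \cdot 4\right)^{2}}{12989} = - 4 \left(\left(-320\right) 4\right)^{2} \cdot \frac{1}{12989} = - 4 \left(-1280\right)^{2} \cdot \frac{1}{12989} = \left(-4\right) 1638400 \cdot \frac{1}{12989} = \left(-6553600\right) \frac{1}{12989} = - \frac{6553600}{12989}$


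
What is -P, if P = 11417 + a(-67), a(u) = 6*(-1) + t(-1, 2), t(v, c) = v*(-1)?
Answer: -11412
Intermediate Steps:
t(v, c) = -v
a(u) = -5 (a(u) = 6*(-1) - 1*(-1) = -6 + 1 = -5)
P = 11412 (P = 11417 - 5 = 11412)
-P = -1*11412 = -11412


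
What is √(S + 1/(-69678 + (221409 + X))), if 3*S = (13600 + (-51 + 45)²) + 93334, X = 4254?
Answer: √867573774978735/155985 ≈ 188.83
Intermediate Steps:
S = 106970/3 (S = ((13600 + (-51 + 45)²) + 93334)/3 = ((13600 + (-6)²) + 93334)/3 = ((13600 + 36) + 93334)/3 = (13636 + 93334)/3 = (⅓)*106970 = 106970/3 ≈ 35657.)
√(S + 1/(-69678 + (221409 + X))) = √(106970/3 + 1/(-69678 + (221409 + 4254))) = √(106970/3 + 1/(-69678 + 225663)) = √(106970/3 + 1/155985) = √(5561905151/155985) = √867573774978735/155985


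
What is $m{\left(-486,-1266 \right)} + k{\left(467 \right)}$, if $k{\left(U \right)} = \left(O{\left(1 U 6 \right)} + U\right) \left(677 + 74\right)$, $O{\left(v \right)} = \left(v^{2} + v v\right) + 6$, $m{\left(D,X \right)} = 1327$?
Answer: $11792864958$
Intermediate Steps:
$O{\left(v \right)} = 6 + 2 v^{2}$ ($O{\left(v \right)} = \left(v^{2} + v^{2}\right) + 6 = 2 v^{2} + 6 = 6 + 2 v^{2}$)
$k{\left(U \right)} = 4506 + 751 U + 54072 U^{2}$ ($k{\left(U \right)} = \left(\left(6 + 2 \left(1 U 6\right)^{2}\right) + U\right) \left(677 + 74\right) = \left(\left(6 + 2 \left(U 6\right)^{2}\right) + U\right) 751 = \left(\left(6 + 2 \left(6 U\right)^{2}\right) + U\right) 751 = \left(\left(6 + 2 \cdot 36 U^{2}\right) + U\right) 751 = \left(\left(6 + 72 U^{2}\right) + U\right) 751 = \left(6 + U + 72 U^{2}\right) 751 = 4506 + 751 U + 54072 U^{2}$)
$m{\left(-486,-1266 \right)} + k{\left(467 \right)} = 1327 + \left(4506 + 751 \cdot 467 + 54072 \cdot 467^{2}\right) = 1327 + \left(4506 + 350717 + 54072 \cdot 218089\right) = 1327 + \left(4506 + 350717 + 11792508408\right) = 1327 + 11792863631 = 11792864958$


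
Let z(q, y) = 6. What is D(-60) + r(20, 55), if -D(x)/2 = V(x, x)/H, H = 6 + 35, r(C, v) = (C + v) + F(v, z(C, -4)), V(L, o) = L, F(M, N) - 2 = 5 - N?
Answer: 3236/41 ≈ 78.927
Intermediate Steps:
F(M, N) = 7 - N (F(M, N) = 2 + (5 - N) = 7 - N)
r(C, v) = 1 + C + v (r(C, v) = (C + v) + (7 - 1*6) = (C + v) + (7 - 6) = (C + v) + 1 = 1 + C + v)
H = 41
D(x) = -2*x/41
D(-60) + r(20, 55) = -2/41*(-60) + (1 + 20 + 55) = 120/41 + 76 = 3236/41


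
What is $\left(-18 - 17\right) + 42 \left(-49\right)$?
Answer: $-2093$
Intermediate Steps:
$\left(-18 - 17\right) + 42 \left(-49\right) = -35 - 2058 = -2093$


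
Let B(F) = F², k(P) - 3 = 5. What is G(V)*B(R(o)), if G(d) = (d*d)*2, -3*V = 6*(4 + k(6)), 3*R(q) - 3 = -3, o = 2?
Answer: 0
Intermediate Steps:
R(q) = 0 (R(q) = 1 + (⅓)*(-3) = 1 - 1 = 0)
k(P) = 8 (k(P) = 3 + 5 = 8)
V = -24 (V = -2*(4 + 8) = -2*12 = -⅓*72 = -24)
G(d) = 2*d² (G(d) = d²*2 = 2*d²)
G(V)*B(R(o)) = (2*(-24)²)*0² = (2*576)*0 = 1152*0 = 0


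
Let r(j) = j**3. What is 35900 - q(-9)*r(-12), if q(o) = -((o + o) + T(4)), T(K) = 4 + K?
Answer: 53180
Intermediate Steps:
q(o) = -8 - 2*o (q(o) = -((o + o) + (4 + 4)) = -(2*o + 8) = -(8 + 2*o) = -8 - 2*o)
35900 - q(-9)*r(-12) = 35900 - (-8 - 2*(-9))*(-12)**3 = 35900 - (-8 + 18)*(-1728) = 35900 - 10*(-1728) = 35900 - 1*(-17280) = 35900 + 17280 = 53180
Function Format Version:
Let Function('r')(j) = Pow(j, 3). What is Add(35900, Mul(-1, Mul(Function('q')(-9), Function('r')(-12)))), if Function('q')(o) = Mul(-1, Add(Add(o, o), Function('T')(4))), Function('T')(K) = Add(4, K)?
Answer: 53180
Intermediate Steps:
Function('q')(o) = Add(-8, Mul(-2, o)) (Function('q')(o) = Mul(-1, Add(Add(o, o), Add(4, 4))) = Mul(-1, Add(Mul(2, o), 8)) = Mul(-1, Add(8, Mul(2, o))) = Add(-8, Mul(-2, o)))
Add(35900, Mul(-1, Mul(Function('q')(-9), Function('r')(-12)))) = Add(35900, Mul(-1, Mul(Add(-8, Mul(-2, -9)), Pow(-12, 3)))) = Add(35900, Mul(-1, Mul(Add(-8, 18), -1728))) = Add(35900, Mul(-1, Mul(10, -1728))) = Add(35900, Mul(-1, -17280)) = Add(35900, 17280) = 53180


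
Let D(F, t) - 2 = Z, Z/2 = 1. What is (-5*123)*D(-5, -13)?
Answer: -2460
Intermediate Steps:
Z = 2 (Z = 2*1 = 2)
D(F, t) = 4 (D(F, t) = 2 + 2 = 4)
(-5*123)*D(-5, -13) = -5*123*4 = -615*4 = -2460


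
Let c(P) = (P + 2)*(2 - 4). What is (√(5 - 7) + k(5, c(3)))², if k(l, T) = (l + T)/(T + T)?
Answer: -31/16 + I*√2/2 ≈ -1.9375 + 0.70711*I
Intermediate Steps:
c(P) = -4 - 2*P (c(P) = (2 + P)*(-2) = -4 - 2*P)
k(l, T) = (T + l)/(2*T) (k(l, T) = (T + l)/((2*T)) = (T + l)*(1/(2*T)) = (T + l)/(2*T))
(√(5 - 7) + k(5, c(3)))² = (√(5 - 7) + ((-4 - 2*3) + 5)/(2*(-4 - 2*3)))² = (√(-2) + ((-4 - 6) + 5)/(2*(-4 - 6)))² = (I*√2 + (½)*(-10 + 5)/(-10))² = (I*√2 + (½)*(-⅒)*(-5))² = (I*√2 + ¼)² = (¼ + I*√2)²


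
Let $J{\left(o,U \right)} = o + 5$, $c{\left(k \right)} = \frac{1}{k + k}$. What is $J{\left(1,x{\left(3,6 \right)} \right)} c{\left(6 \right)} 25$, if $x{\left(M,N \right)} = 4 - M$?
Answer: $\frac{25}{2} \approx 12.5$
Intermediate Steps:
$c{\left(k \right)} = \frac{1}{2 k}$
$J{\left(o,U \right)} = 5 + o$
$J{\left(1,x{\left(3,6 \right)} \right)} c{\left(6 \right)} 25 = \left(5 + 1\right) \frac{1}{2 \cdot 6} \cdot 25 = 6 \cdot \frac{1}{2} \cdot \frac{1}{6} \cdot 25 = 6 \cdot \frac{1}{12} \cdot 25 = \frac{1}{2} \cdot 25 = \frac{25}{2}$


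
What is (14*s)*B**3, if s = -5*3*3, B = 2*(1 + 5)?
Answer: -1088640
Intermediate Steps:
B = 12 (B = 2*6 = 12)
s = -45 (s = -15*3 = -45)
(14*s)*B**3 = (14*(-45))*12**3 = -630*1728 = -1088640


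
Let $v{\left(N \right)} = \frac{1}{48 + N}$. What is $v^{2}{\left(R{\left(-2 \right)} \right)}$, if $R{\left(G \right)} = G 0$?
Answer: $\frac{1}{2304} \approx 0.00043403$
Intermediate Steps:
$R{\left(G \right)} = 0$
$v^{2}{\left(R{\left(-2 \right)} \right)} = \left(\frac{1}{48 + 0}\right)^{2} = \left(\frac{1}{48}\right)^{2} = \frac{1}{2304}$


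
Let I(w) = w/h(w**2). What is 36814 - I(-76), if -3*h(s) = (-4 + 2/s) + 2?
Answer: 71086438/1925 ≈ 36928.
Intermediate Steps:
h(s) = 2/3 - 2/(3*s) (h(s) = -((-4 + 2/s) + 2)/3 = -(-2 + 2/s)/3 = 2/3 - 2/(3*s))
I(w) = 3*w**3/(2*(-1 + w**2)) (I(w) = w/((2*(-1 + w**2)/(3*(w**2)))) = w/((2*(-1 + w**2)/(3*w**2))) = w*(3*w**2/(2*(-1 + w**2))) = 3*w**3/(2*(-1 + w**2)))
36814 - I(-76) = 36814 - 3*(-76)**3/(2*(-1 + (-76)**2)) = 36814 - 3*(-438976)/(2*(-1 + 5776)) = 36814 - 3*(-438976)/(2*5775) = 36814 - 1*(-219488/1925) = 36814 + 219488/1925 = 71086438/1925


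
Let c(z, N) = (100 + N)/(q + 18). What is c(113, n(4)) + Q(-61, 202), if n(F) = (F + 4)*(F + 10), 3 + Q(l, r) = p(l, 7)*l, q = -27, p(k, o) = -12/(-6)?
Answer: -1337/9 ≈ -148.56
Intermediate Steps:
p(k, o) = 2 (p(k, o) = -12*(-⅙) = 2)
Q(l, r) = -3 + 2*l
n(F) = (4 + F)*(10 + F)
c(z, N) = -100/9 - N/9 (c(z, N) = (100 + N)/(-27 + 18) = (100 + N)/(-9) = (100 + N)*(-⅑) = -100/9 - N/9)
c(113, n(4)) + Q(-61, 202) = (-100/9 - (40 + 4² + 14*4)/9) + (-3 + 2*(-61)) = (-100/9 - (40 + 16 + 56)/9) + (-3 - 122) = (-100/9 - ⅑*112) - 125 = (-100/9 - 112/9) - 125 = -212/9 - 125 = -1337/9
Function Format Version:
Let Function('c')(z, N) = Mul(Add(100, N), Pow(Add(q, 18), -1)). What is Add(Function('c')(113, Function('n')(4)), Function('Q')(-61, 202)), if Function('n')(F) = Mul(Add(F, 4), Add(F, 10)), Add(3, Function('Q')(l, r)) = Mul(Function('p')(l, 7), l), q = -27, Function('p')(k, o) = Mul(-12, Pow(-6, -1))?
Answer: Rational(-1337, 9) ≈ -148.56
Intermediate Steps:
Function('p')(k, o) = 2 (Function('p')(k, o) = Mul(-12, Rational(-1, 6)) = 2)
Function('Q')(l, r) = Add(-3, Mul(2, l))
Function('n')(F) = Mul(Add(4, F), Add(10, F))
Function('c')(z, N) = Add(Rational(-100, 9), Mul(Rational(-1, 9), N)) (Function('c')(z, N) = Mul(Add(100, N), Pow(Add(-27, 18), -1)) = Mul(Add(100, N), Pow(-9, -1)) = Mul(Add(100, N), Rational(-1, 9)) = Add(Rational(-100, 9), Mul(Rational(-1, 9), N)))
Add(Function('c')(113, Function('n')(4)), Function('Q')(-61, 202)) = Add(Add(Rational(-100, 9), Mul(Rational(-1, 9), Add(40, Pow(4, 2), Mul(14, 4)))), Add(-3, Mul(2, -61))) = Add(Add(Rational(-100, 9), Mul(Rational(-1, 9), Add(40, 16, 56))), Add(-3, -122)) = Add(Add(Rational(-100, 9), Mul(Rational(-1, 9), 112)), -125) = Add(Add(Rational(-100, 9), Rational(-112, 9)), -125) = Add(Rational(-212, 9), -125) = Rational(-1337, 9)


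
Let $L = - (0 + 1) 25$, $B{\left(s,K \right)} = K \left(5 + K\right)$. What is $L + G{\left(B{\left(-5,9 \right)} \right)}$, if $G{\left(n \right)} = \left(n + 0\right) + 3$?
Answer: $104$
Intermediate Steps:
$L = -25$ ($L = \left(-1\right) 1 \cdot 25 = \left(-1\right) 25 = -25$)
$G{\left(n \right)} = 3 + n$ ($G{\left(n \right)} = n + 3 = 3 + n$)
$L + G{\left(B{\left(-5,9 \right)} \right)} = -25 + \left(3 + 9 \left(5 + 9\right)\right) = -25 + \left(3 + 9 \cdot 14\right) = -25 + \left(3 + 126\right) = -25 + 129 = 104$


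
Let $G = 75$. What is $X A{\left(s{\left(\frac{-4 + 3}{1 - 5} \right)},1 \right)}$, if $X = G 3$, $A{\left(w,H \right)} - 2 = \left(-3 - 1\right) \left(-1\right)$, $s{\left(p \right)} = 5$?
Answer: $1350$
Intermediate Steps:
$A{\left(w,H \right)} = 6$ ($A{\left(w,H \right)} = 2 + \left(-3 - 1\right) \left(-1\right) = 2 - -4 = 2 + 4 = 6$)
$X = 225$ ($X = 75 \cdot 3 = 225$)
$X A{\left(s{\left(\frac{-4 + 3}{1 - 5} \right)},1 \right)} = 225 \cdot 6 = 1350$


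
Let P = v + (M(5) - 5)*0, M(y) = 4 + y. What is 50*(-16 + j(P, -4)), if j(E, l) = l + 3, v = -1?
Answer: -850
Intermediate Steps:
P = -1 (P = -1 + ((4 + 5) - 5)*0 = -1 + (9 - 5)*0 = -1 + 4*0 = -1 + 0 = -1)
j(E, l) = 3 + l
50*(-16 + j(P, -4)) = 50*(-16 + (3 - 4)) = 50*(-16 - 1) = 50*(-17) = -850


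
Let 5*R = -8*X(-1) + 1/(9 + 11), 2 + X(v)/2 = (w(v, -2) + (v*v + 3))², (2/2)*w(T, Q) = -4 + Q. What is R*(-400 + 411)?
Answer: -7029/100 ≈ -70.290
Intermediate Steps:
w(T, Q) = -4 + Q
X(v) = -4 + 2*(-3 + v²)² (X(v) = -4 + 2*((-4 - 2) + (v*v + 3))² = -4 + 2*(-6 + (v² + 3))² = -4 + 2*(-6 + (3 + v²))² = -4 + 2*(-3 + v²)²)
R = -639/100 (R = (-8*(-4 + 2*(-3 + (-1)²)²) + 1/(9 + 11))/5 = (-8*(-4 + 2*(-3 + 1)²) + 1/20)/5 = (-8*(-4 + 2*(-2)²) + 1/20)/5 = (-8*(-4 + 2*4) + 1/20)/5 = (-8*(-4 + 8) + 1/20)/5 = (-8*4 + 1/20)/5 = (-32 + 1/20)/5 = (⅕)*(-639/20) = -639/100 ≈ -6.3900)
R*(-400 + 411) = -639*(-400 + 411)/100 = -639/100*11 = -7029/100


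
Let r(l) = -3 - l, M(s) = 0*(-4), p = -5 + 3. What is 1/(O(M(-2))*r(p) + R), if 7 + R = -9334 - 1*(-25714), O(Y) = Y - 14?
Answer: 1/16387 ≈ 6.1024e-5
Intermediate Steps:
p = -2
M(s) = 0
O(Y) = -14 + Y
R = 16373 (R = -7 + (-9334 - 1*(-25714)) = -7 + (-9334 + 25714) = -7 + 16380 = 16373)
1/(O(M(-2))*r(p) + R) = 1/((-14 + 0)*(-3 - 1*(-2)) + 16373) = 1/(-14*(-3 + 2) + 16373) = 1/(-14*(-1) + 16373) = 1/(14 + 16373) = 1/16387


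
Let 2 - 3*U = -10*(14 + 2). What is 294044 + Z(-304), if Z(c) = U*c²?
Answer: 5284508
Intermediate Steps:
U = 54 (U = ⅔ - (-10)*(14 + 2)/3 = ⅔ - (-10)*16/3 = ⅔ - ⅓*(-160) = ⅔ + 160/3 = 54)
Z(c) = 54*c²
294044 + Z(-304) = 294044 + 54*(-304)² = 294044 + 54*92416 = 294044 + 4990464 = 5284508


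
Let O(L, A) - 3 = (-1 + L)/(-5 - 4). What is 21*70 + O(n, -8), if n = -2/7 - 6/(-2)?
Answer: 30929/21 ≈ 1472.8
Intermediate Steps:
n = 19/7 (n = -2*1/7 - 6*(-1/2) = -2/7 + 3 = 19/7 ≈ 2.7143)
O(L, A) = 28/9 - L/9 (O(L, A) = 3 + (-1 + L)/(-5 - 4) = 3 + (-1 + L)/(-9) = 3 + (-1 + L)*(-1/9) = 3 + (1/9 - L/9) = 28/9 - L/9)
21*70 + O(n, -8) = 21*70 + (28/9 - 1/9*19/7) = 1470 + (28/9 - 19/63) = 1470 + 59/21 = 30929/21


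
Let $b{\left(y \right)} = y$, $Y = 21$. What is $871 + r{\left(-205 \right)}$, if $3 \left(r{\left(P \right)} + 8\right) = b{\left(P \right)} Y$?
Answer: $-572$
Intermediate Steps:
$r{\left(P \right)} = -8 + 7 P$ ($r{\left(P \right)} = -8 + \frac{P 21}{3} = -8 + \frac{21 P}{3} = -8 + 7 P$)
$871 + r{\left(-205 \right)} = 871 + \left(-8 + 7 \left(-205\right)\right) = 871 - 1443 = -572$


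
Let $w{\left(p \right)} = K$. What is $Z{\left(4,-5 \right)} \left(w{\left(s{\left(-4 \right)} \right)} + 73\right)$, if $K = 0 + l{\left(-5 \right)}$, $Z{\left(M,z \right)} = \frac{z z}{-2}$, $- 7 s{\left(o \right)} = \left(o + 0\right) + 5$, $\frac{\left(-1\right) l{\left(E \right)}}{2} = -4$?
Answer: $- \frac{2025}{2} \approx -1012.5$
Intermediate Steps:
$l{\left(E \right)} = 8$ ($l{\left(E \right)} = \left(-2\right) \left(-4\right) = 8$)
$s{\left(o \right)} = - \frac{5}{7} - \frac{o}{7}$ ($s{\left(o \right)} = - \frac{\left(o + 0\right) + 5}{7} = - \frac{o + 5}{7} = - \frac{5 + o}{7} = - \frac{5}{7} - \frac{o}{7}$)
$Z{\left(M,z \right)} = - \frac{z^{2}}{2}$ ($Z{\left(M,z \right)} = z^{2} \left(- \frac{1}{2}\right) = - \frac{z^{2}}{2}$)
$K = 8$ ($K = 0 + 8 = 8$)
$w{\left(p \right)} = 8$
$Z{\left(4,-5 \right)} \left(w{\left(s{\left(-4 \right)} \right)} + 73\right) = - \frac{\left(-5\right)^{2}}{2} \left(8 + 73\right) = \left(- \frac{1}{2}\right) 25 \cdot 81 = \left(- \frac{25}{2}\right) 81 = - \frac{2025}{2}$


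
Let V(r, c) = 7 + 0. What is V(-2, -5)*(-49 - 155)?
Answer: -1428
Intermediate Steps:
V(r, c) = 7
V(-2, -5)*(-49 - 155) = 7*(-49 - 155) = 7*(-204) = -1428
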